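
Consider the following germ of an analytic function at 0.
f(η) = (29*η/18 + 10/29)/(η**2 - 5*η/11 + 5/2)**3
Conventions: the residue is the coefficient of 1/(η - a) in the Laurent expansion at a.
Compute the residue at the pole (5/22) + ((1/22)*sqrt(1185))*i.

The factor η**2 - 5*η/11 + 5/2 splits as (η - a)(η - a') with a = (5/22) + ((1/22)*sqrt(1185))*i, a' = (5/22) - ((1/22)*sqrt(1185))*i. At the order-3 pole a set g(η) = (η - a)^3*f(η) = [29*η/18 + 10/29] / (η - a')^3.
Order-3 pole: residue = g''(a)/2; g''((5/22) + ((1/22)*sqrt(1185))*i) = -((23908753/28953715275)*sqrt(1185))*i, so the residue is -((23908753/57907430550)*sqrt(1185))*i.

The residue is -((23908753/57907430550)*sqrt(1185))*i.


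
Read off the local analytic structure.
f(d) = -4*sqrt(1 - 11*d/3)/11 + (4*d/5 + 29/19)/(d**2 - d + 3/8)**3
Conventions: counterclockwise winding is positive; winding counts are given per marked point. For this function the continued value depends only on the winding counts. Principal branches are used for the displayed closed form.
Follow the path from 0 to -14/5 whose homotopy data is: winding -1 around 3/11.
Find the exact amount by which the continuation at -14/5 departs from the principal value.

The rational part is single-valued and drops out of the difference; each branch term changes only by its own monodromy.
(-4/11)*sqrt(1 - d/(3/11)): winding -1 is odd, the square root flips sign, contributing -2*(-4/11)*sqrt(1 - (-14/5)/(3/11)) = -2*(-4/11)*sqrt(169/15) = (104/165)*sqrt(15).
Summing the contributions at d = -14/5 gives (104/165)*sqrt(15).

Continued minus principal equals (104/165)*sqrt(15).


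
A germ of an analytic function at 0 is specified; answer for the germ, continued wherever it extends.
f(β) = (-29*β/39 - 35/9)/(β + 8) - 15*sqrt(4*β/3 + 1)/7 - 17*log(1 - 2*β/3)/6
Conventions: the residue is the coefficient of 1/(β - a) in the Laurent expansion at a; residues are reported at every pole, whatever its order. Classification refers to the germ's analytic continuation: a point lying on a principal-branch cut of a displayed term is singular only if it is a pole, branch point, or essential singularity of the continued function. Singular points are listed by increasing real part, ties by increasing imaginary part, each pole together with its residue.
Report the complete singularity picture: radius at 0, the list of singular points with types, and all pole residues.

Denominator factor (β + 8): pole of order 1 at -8, modulus 8.
Branch term (-17/6)*log(1 - β/(3/2)): its argument vanishes at β = 3/2, a logarithmic branch point, modulus 3/2.
Branch term (-15/7)*sqrt(1 - β/(-3/4)): its argument vanishes at β = -3/4, a square-root branch point, modulus 3/4.
The radius of convergence is the smallest modulus among the singular points: 3/4.
The branch terms are analytic at -8 and contribute nothing to the residue; only the rational part matters.
At the order-1 pole -8 set g(β) = (β - (-8))*(rational part) = -29*β/39 - 35/9.
Simple pole: residue = g(a) at a = -8, which is 241/117.
List the singular points by increasing real part (a conjugate pair: the negative imaginary part first).

Radius of convergence at 0: 3/4.
At -8: a pole of order 1; residue 241/117.
At -3/4: an algebraic (square-root) branch point.
At 3/2: a logarithmic branch point.


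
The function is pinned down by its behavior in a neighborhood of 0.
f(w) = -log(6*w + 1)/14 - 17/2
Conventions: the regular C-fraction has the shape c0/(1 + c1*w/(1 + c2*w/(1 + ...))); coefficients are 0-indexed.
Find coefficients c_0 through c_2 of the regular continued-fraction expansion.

Taylor coefficients (expand at 0): a_0 = -17/2, a_1 = -3/7, a_2 = 9/7.
c0 = a_0 = -17/2. Peel one level at a time: if S = 1 + c*w/S' with S'(0) = 1, then c is the w-coefficient of S and S' = c*w/(S - 1).
S_1 = c0/f = 1 + (-6/119)*w + (2178/14161)*w^2 + ...; c1 = -6/119.
S_2 = c1*w/(S_1 - 1) = 1 + (363/119)*w + ...; c2 = 363/119.

The regular C-fraction coefficients are [-17/2, -6/119, 363/119].


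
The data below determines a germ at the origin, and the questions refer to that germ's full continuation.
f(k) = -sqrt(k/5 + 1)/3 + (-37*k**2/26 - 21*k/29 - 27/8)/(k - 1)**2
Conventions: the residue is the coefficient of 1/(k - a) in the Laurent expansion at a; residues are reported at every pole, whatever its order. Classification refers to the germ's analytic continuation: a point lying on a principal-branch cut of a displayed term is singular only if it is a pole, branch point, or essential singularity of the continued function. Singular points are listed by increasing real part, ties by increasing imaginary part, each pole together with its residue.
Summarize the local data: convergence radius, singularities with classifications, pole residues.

Radius of convergence at 0: 1.
At -5: an algebraic (square-root) branch point.
At 1: a pole of order 2; residue -1346/377.

Denominator factor (k - 1)^2: pole of order 2 at 1, modulus 1.
Branch term (-1/3)*sqrt(1 - k/(-5)): its argument vanishes at k = -5, a square-root branch point, modulus 5.
The radius of convergence is the smallest modulus among the singular points: 1.
The branch term is analytic at 1 and contributes nothing to the residue; only the rational part matters.
At the order-2 pole 1 set g(k) = (k - (1))^2*(rational part) = -37*k**2/26 - 21*k/29 - 27/8.
Order-2 pole: residue = g'(a); g'(1) = -1346/377, so the residue is -1346/377.
List the singular points by increasing real part (a conjugate pair: the negative imaginary part first).


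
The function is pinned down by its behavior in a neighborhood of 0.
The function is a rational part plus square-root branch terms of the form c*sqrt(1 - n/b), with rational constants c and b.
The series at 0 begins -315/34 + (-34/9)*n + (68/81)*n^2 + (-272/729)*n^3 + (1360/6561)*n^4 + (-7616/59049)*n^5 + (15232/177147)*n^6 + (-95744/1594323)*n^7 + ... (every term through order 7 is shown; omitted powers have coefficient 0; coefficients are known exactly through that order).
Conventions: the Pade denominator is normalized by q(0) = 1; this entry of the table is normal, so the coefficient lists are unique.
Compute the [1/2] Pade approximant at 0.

Taylor coefficients needed (read off): a_0 = -315/34, a_1 = -34/9, a_2 = 68/81, a_3 = -272/729.
Write the denominator as Q(n) = 1 + q1*n + q2*n^2. Requiring Q*f - P = O(n^4) with deg P <= 1 kills the coefficients of n^2..n^3 in Q*f:
  n^2: a_2 + q1*a_1 + q2*a_0 = 0, i.e. 68/81 + (-34/9)*q1 + (-315/34)*q2 = 0.
  n^3: a_3 + q1*a_2 + q2*a_1 = 0, i.e. -272/729 + (68/81)*q1 + (-34/9)*q2 = 0.
Solving this linear system: q1 = 2416/8037, q2 = -2312/72333.
The numerator is Q*f truncated at degree 1: P0 = a_0 = -315/34; P1 = a_1 + q1*a_0 = -896674/136629.

The Pade approximant has numerator coefficients [-315/34, -896674/136629]; denominator coefficients [1, 2416/8037, -2312/72333].


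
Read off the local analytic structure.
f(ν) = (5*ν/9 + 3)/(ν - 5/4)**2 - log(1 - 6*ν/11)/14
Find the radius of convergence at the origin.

Denominator factor (ν - 5/4)^2: pole of order 2 at 5/4, modulus 5/4.
Branch term (-1/14)*log(1 - ν/(11/6)): its argument vanishes at ν = 11/6, a logarithmic branch point, modulus 11/6.
The radius of convergence is the smallest modulus among the singular points: 5/4.

The radius of convergence is 5/4.


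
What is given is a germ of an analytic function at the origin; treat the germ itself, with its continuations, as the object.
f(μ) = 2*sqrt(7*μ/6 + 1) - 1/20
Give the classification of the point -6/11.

The point is a regular point.

There is no denominator, hence no pole anywhere.
Branch term sqrt(1 - μ/(-6/7)): argument at -6/11 is 4/11, nonzero, so -6/11 is not its branch point (a point on a principal cut is still regular for the continued germ).
So the germ continues analytically to -6/11.


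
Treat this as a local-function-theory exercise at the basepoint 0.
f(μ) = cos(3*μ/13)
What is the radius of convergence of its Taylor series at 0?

The radius of convergence is infinite.

The factor cos(3*μ/13) is entire and contributes no finite singular point.
The polynomial part has no poles.
No finite singular points: the Taylor series at 0 converges everywhere.


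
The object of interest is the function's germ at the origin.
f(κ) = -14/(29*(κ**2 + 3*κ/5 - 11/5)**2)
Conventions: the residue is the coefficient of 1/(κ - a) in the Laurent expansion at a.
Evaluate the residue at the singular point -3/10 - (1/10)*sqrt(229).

The residue is -(3500/1520789)*sqrt(229).

The factor κ**2 + 3*κ/5 - 11/5 splits as (κ - a)(κ - a') with a = -3/10 - (1/10)*sqrt(229), a' = -3/10 + (1/10)*sqrt(229). At the order-2 pole a set g(κ) = (κ - a)^2*f(κ) = [-14/29] / (κ - a')^2.
Order-2 pole: residue = g'(a); g'(-3/10 - (1/10)*sqrt(229)) = -(3500/1520789)*sqrt(229), so the residue is -(3500/1520789)*sqrt(229).


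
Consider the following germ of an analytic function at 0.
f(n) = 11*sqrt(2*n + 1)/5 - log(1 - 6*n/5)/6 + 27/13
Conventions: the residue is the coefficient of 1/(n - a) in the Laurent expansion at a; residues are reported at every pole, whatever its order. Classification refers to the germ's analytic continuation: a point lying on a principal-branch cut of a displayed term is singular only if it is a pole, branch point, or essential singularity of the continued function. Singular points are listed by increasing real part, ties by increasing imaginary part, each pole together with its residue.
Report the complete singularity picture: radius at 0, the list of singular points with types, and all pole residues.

Branch term (11/5)*sqrt(1 - n/(-1/2)): its argument vanishes at n = -1/2, a square-root branch point, modulus 1/2.
Branch term (-1/6)*log(1 - n/(5/6)): its argument vanishes at n = 5/6, a logarithmic branch point, modulus 5/6.
The radius of convergence is the smallest modulus among the singular points: 1/2.
List the singular points by increasing real part (a conjugate pair: the negative imaginary part first).

Radius of convergence at 0: 1/2.
At -1/2: an algebraic (square-root) branch point.
At 5/6: a logarithmic branch point.


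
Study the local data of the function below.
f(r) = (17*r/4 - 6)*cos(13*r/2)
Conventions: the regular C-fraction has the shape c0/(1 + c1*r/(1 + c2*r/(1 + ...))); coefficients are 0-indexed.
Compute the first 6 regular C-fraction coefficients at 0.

Taylor coefficients (expand at 0): a_0 = -6, a_1 = 17/4, a_2 = 507/4, a_3 = -2873/32, a_4 = -28561/64, a_5 = 485537/1536.
c0 = a_0 = -6. Peel one level at a time: if S = 1 + c*r/S' with S'(0) = 1, then c is the r-coefficient of S and S' = c*r/(S - 1).
S_1 = c0/f = 1 + (17/24)*r + (12457/576)*r^2 + ...; c1 = 17/24.
S_2 = c1*r/(S_1 - 1) = 1 + (-12457/408)*r + (2105233/2312)*r^2 + ...; c2 = -12457/408.
S_3 = c2*r/(S_2 - 1) = 1 + (507/17)*r + (-428415/24914)*r^2 + ...; c3 = 507/17.
S_4 = c3*r/(S_3 - 1) = 1 + (14365/24914)*r + (-565822985/7448488752)*r^2 + ...; c4 = 14365/24914.
S_5 = c4*r/(S_4 - 1) = 1 + (39389/298968)*r + ...; c5 = 39389/298968.

The regular C-fraction coefficients are [-6, 17/24, -12457/408, 507/17, 14365/24914, 39389/298968].


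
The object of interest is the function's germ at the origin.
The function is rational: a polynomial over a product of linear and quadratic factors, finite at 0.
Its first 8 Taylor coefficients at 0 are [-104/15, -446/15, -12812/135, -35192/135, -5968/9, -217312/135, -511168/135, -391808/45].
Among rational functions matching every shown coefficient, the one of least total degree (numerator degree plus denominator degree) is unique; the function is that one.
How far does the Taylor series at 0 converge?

No rational of total degree below 4 reproduces all 8 coefficients; solving the [2/2] Pade equations on them gives f(β) = (-25*β**2/27 - β/2 - 26/15)/(β - 1/2)**2, whose expansion matches every shown term.
Denominator factor (β - 1/2)^2: pole of order 2 at 1/2, modulus 1/2.
The radius of convergence is the smallest modulus among the singular points: 1/2.

The radius of convergence is 1/2.


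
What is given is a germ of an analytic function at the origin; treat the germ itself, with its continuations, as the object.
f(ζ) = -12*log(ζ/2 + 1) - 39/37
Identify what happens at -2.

The term (-12)*log(1 - ζ/(-2)) has argument 1 - -2/(-2) = 0 at -2: a logarithmic (infinitely-sheeted) branch point; the remaining terms are analytic or single-valued there.

The point is a logarithmic branch point.


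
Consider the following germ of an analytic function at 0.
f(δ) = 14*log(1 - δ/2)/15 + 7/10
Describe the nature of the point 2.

The term (14/15)*log(1 - δ/(2)) has argument 1 - 2/(2) = 0 at 2: a logarithmic (infinitely-sheeted) branch point; the remaining terms are analytic or single-valued there.

The point is a logarithmic branch point.


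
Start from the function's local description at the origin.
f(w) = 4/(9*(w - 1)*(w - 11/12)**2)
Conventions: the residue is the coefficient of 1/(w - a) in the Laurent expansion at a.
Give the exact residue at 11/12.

The residue is -64.

At the order-2 pole 11/12 set g(w) = (w - (11/12))^2*f(w) = 4/(9*(w - 1)).
Order-2 pole: residue = g'(a); g'(11/12) = -64, so the residue is -64.


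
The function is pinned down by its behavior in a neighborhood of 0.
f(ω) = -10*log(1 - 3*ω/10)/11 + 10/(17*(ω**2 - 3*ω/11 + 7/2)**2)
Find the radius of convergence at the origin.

The radius of convergence is (1/2)*sqrt(14).

Denominator factor (ω**2 - 3*ω/11 + 7/2)^2: discriminant -1685/121, complex-conjugate roots (3/22) + ((1/22)*sqrt(1685))*i and (3/22) - ((1/22)*sqrt(1685))*i; poles of order 2, moduli (1/2)*sqrt(14) and (1/2)*sqrt(14).
Branch term (-10/11)*log(1 - ω/(10/3)): its argument vanishes at ω = 10/3, a logarithmic branch point, modulus 10/3.
The radius of convergence is the smallest modulus among the singular points: (1/2)*sqrt(14).


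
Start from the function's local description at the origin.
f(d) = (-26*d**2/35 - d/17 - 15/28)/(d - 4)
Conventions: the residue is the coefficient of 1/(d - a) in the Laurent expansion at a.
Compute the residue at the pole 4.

The residue is -30123/2380.

At the order-1 pole 4 set g(d) = (d - (4))*f(d) = -26*d**2/35 - d/17 - 15/28.
Simple pole: residue = g(a) at a = 4, which is -30123/2380.


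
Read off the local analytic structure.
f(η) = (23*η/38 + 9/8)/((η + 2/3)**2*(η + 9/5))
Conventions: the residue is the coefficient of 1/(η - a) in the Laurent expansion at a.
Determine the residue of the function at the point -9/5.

At the order-1 pole -9/5 set g(η) = (η - (-9/5))*f(η) = (23*η/38 + 9/8)/(η + 2/3)**2.
Simple pole: residue = g(a) at a = -9/5, which is 1215/43928.

The residue is 1215/43928.


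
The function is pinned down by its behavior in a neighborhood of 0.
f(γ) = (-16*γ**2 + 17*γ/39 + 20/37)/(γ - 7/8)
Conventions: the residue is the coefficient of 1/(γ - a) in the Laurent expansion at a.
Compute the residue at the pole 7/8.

At the order-1 pole 7/8 set g(γ) = (γ - (7/8))*f(γ) = -16*γ**2 + 17*γ/39 + 20/37.
Simple pole: residue = g(a) at a = 7/8, which is -130771/11544.

The residue is -130771/11544.


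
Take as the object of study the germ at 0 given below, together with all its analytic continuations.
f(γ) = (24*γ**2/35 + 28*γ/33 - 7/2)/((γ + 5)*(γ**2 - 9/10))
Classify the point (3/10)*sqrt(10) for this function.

The denominator factor γ**2 - 9/10 vanishes at (3/10)*sqrt(10) and appears to the power 1; the numerator there equals -1009/350 + (14/55)*sqrt(10), nonzero, and no other factor vanishes.
Hence a pole whose order is the multiplicity, 1.

The point is a pole of order 1.


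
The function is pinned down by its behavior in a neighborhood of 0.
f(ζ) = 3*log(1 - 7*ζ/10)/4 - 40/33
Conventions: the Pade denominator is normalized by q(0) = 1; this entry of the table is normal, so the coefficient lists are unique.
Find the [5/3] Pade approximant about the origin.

Taylor coefficients needed (expand at 0): a_0 = -40/33, a_1 = -21/40, a_2 = -147/800, a_3 = -343/4000, a_4 = -7203/160000, a_5 = -50421/2000000, a_6 = -117649/8000000, a_7 = -352947/40000000, a_8 = -17294403/3200000000.
Write the denominator as Q(ζ) = 1 + q1*ζ + q2*ζ^2 + q3*ζ^3. Requiring Q*f - P = O(ζ^9) with deg P <= 5 kills the coefficients of ζ^6..ζ^8 in Q*f:
  ζ^6: a_6 + q1*a_5 + q2*a_4 + q3*a_3 = 0, i.e. -117649/8000000 + (-50421/2000000)*q1 + (-7203/160000)*q2 + (-343/4000)*q3 = 0.
  ζ^7: a_7 + q1*a_6 + q2*a_5 + q3*a_4 = 0, i.e. -352947/40000000 + (-117649/8000000)*q1 + (-50421/2000000)*q2 + (-7203/160000)*q3 = 0.
  ζ^8: a_8 + q1*a_7 + q2*a_6 + q3*a_5 = 0, i.e. -17294403/3200000000 + (-352947/40000000)*q1 + (-117649/8000000)*q2 + (-50421/2000000)*q3 = 0.
Solving this linear system: q1 = -21/16, q2 = 21/40, q3 = -49/800.
The numerator is Q*f truncated at degree 5: P0 = a_0 = -40/33; P1 = a_1 + q1*a_0 = 469/440; P2 = a_2 + q1*a_1 + q2*a_0 = -4613/35200; P3 = a_3 + q1*a_2 + q2*a_1 + q3*a_0 = -97069/2112000; P4 = a_4 + q1*a_3 + q2*a_2 + q3*a_1 = 1029/320000; P5 = a_5 + q1*a_4 + q2*a_3 + q3*a_2 = 7203/64000000.

The Pade approximant has numerator coefficients [-40/33, 469/440, -4613/35200, -97069/2112000, 1029/320000, 7203/64000000]; denominator coefficients [1, -21/16, 21/40, -49/800].


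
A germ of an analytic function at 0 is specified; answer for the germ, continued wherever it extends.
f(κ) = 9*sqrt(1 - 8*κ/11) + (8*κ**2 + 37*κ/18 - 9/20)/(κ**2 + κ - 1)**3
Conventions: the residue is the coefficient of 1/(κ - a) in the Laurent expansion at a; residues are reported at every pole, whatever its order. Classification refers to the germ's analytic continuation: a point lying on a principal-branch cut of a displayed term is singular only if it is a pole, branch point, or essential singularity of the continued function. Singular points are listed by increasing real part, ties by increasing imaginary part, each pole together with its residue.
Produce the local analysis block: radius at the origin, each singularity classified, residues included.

Radius of convergence at 0: -1/2 + (1/2)*sqrt(5).
At -1/2 - (1/2)*sqrt(5): a pole of order 3; residue (253/1875)*sqrt(5).
At -1/2 + (1/2)*sqrt(5): a pole of order 3; residue -(253/1875)*sqrt(5).
At 11/8: an algebraic (square-root) branch point.


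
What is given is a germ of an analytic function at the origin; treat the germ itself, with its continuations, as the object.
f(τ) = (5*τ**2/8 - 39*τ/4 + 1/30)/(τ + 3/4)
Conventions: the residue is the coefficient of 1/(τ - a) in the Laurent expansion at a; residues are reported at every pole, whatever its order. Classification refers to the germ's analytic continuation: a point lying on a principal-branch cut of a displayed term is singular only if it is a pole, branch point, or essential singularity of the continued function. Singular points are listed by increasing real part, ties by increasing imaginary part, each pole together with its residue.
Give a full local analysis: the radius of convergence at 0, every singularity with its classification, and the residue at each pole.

Radius of convergence at 0: 3/4.
At -3/4: a pole of order 1; residue 14779/1920.

Denominator factor (τ + 3/4): pole of order 1 at -3/4, modulus 3/4.
The radius of convergence is the smallest modulus among the singular points: 3/4.
At the order-1 pole -3/4 set g(τ) = (τ - (-3/4))*f(τ) = 5*τ**2/8 - 39*τ/4 + 1/30.
Simple pole: residue = g(a) at a = -3/4, which is 14779/1920.


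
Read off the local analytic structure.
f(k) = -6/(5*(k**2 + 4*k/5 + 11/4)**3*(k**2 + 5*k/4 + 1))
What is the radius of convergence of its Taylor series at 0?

Denominator factor (k**2 + 4*k/5 + 11/4)^3: discriminant -259/25, complex-conjugate roots (-2/5) + ((1/10)*sqrt(259))*i and (-2/5) - ((1/10)*sqrt(259))*i; poles of order 3, moduli (1/2)*sqrt(11) and (1/2)*sqrt(11).
Denominator factor (k**2 + 5*k/4 + 1): discriminant -39/16, complex-conjugate roots (-5/8) + ((1/8)*sqrt(39))*i and (-5/8) - ((1/8)*sqrt(39))*i; poles of order 1, moduli 1 and 1.
The radius of convergence is the smallest modulus among the singular points: 1.

The radius of convergence is 1.


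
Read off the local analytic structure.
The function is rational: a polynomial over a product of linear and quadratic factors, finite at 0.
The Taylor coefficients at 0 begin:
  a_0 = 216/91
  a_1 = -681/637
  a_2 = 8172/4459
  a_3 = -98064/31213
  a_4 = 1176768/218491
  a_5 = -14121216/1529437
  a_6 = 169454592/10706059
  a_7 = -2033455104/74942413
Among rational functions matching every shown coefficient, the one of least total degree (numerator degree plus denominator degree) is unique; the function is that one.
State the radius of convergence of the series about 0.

The radius of convergence is 7/12.

No rational of total degree below 2 reproduces all 8 coefficients; solving the [1/1] Pade equations on them gives f(χ) = (7*χ/4 + 18/13)/(χ + 7/12), whose expansion matches every shown term.
Denominator factor (χ + 7/12): pole of order 1 at -7/12, modulus 7/12.
The radius of convergence is the smallest modulus among the singular points: 7/12.


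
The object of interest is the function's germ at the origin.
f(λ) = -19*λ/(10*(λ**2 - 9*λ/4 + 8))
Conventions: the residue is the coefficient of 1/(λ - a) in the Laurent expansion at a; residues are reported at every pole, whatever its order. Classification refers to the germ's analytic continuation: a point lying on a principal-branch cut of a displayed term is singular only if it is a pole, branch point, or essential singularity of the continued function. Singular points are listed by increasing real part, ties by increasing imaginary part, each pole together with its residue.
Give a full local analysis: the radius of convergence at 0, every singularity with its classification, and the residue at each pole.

Radius of convergence at 0: (2)*sqrt(2).
At (9/8) - ((1/8)*sqrt(431))*i: a pole of order 1; residue (-19/20) - ((171/8620)*sqrt(431))*i.
At (9/8) + ((1/8)*sqrt(431))*i: a pole of order 1; residue (-19/20) + ((171/8620)*sqrt(431))*i.

Denominator factor (λ**2 - 9*λ/4 + 8): discriminant -431/16, complex-conjugate roots (9/8) + ((1/8)*sqrt(431))*i and (9/8) - ((1/8)*sqrt(431))*i; poles of order 1, moduli (2)*sqrt(2) and (2)*sqrt(2).
The radius of convergence is the smallest modulus among the singular points: (2)*sqrt(2).
The factor λ**2 - 9*λ/4 + 8 splits as (λ - a)(λ - a') with a = (9/8) - ((1/8)*sqrt(431))*i, a' = (9/8) + ((1/8)*sqrt(431))*i. At the order-1 pole a set g(λ) = (λ - a)*f(λ) = [-19*λ/10] / (λ - a').
Simple pole: residue = g(a) at a = (9/8) - ((1/8)*sqrt(431))*i, which is (-19/20) - ((171/8620)*sqrt(431))*i.
The factor λ**2 - 9*λ/4 + 8 splits as (λ - a)(λ - a') with a = (9/8) + ((1/8)*sqrt(431))*i, a' = (9/8) - ((1/8)*sqrt(431))*i. At the order-1 pole a set g(λ) = (λ - a)*f(λ) = [-19*λ/10] / (λ - a').
Simple pole: residue = g(a) at a = (9/8) + ((1/8)*sqrt(431))*i, which is (-19/20) + ((171/8620)*sqrt(431))*i.
List the singular points by increasing real part (a conjugate pair: the negative imaginary part first).


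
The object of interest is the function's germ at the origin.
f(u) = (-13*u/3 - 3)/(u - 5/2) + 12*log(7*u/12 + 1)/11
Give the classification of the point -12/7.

The point is a logarithmic branch point.

The term (12/11)*log(1 - u/(-12/7)) has argument 1 - -12/7/(-12/7) = 0 at -12/7: a logarithmic (infinitely-sheeted) branch point; the remaining terms are analytic or single-valued there.


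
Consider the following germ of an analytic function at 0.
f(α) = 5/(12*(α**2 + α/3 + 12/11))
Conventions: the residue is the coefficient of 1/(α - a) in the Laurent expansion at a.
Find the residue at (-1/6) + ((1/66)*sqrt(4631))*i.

The factor α**2 + α/3 + 12/11 splits as (α - a)(α - a') with a = (-1/6) + ((1/66)*sqrt(4631))*i, a' = (-1/6) - ((1/66)*sqrt(4631))*i. At the order-1 pole a set g(α) = (α - a)*f(α) = [5/12] / (α - a').
Simple pole: residue = g(a) at a = (-1/6) + ((1/66)*sqrt(4631))*i, which is -((5/1684)*sqrt(4631))*i.

The residue is -((5/1684)*sqrt(4631))*i.


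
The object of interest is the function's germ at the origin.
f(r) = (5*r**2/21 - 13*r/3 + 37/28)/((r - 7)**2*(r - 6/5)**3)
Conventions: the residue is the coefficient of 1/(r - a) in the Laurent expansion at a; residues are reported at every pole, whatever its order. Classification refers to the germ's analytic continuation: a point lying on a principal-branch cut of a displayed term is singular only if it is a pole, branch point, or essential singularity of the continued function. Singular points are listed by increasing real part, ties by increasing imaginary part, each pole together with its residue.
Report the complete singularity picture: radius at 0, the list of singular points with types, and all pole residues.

Denominator factor (r - 7)^2: pole of order 2 at 7, modulus 7.
Denominator factor (r - 6/5)^3: pole of order 3 at 6/5, modulus 6/5.
The radius of convergence is the smallest modulus among the singular points: 6/5.
At the order-3 pole 6/5 set g(r) = (r - (6/5))^3*f(r) = (5*r**2/21 - 13*r/3 + 37/28)/(r - 7)**2.
Order-3 pole: residue = g''(a)/2; g''(6/5) = -809125/9901934, so the residue is -809125/19803868.
At the order-2 pole 7 set g(r) = (r - (7))^2*f(r) = (5*r**2/21 - 13*r/3 + 37/28)/(r - 6/5)**3.
Order-2 pole: residue = g'(a); g'(7) = 809125/19803868, so the residue is 809125/19803868.
List the singular points by increasing real part (a conjugate pair: the negative imaginary part first).

Radius of convergence at 0: 6/5.
At 6/5: a pole of order 3; residue -809125/19803868.
At 7: a pole of order 2; residue 809125/19803868.


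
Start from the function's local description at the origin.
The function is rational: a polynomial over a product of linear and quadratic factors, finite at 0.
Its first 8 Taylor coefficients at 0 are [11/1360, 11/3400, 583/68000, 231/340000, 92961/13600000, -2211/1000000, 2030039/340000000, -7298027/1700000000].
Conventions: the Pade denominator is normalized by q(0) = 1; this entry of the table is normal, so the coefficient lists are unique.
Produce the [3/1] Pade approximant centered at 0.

Taylor coefficients needed (read off): a_0 = 11/1360, a_1 = 11/3400, a_2 = 583/68000, a_3 = 231/340000, a_4 = 92961/13600000.
Write the denominator as Q(h) = 1 + q1*h. Requiring Q*f - P = O(h^5) with deg P <= 3 kills the coefficients of h^4..h^4 in Q*f:
  h^4: a_4 + q1*a_3 = 0, i.e. 92961/13600000 + (231/340000)*q1 = 0.
Solving this linear system: q1 = -2817/280.
The numerator is Q*f truncated at degree 3: P0 = a_0 = 11/1360; P1 = a_1 + q1*a_0 = -5951/76160; P2 = a_2 + q1*a_1 = -913/38080; P3 = a_3 + q1*a_2 = -2607/30464.

The Pade approximant has numerator coefficients [11/1360, -5951/76160, -913/38080, -2607/30464]; denominator coefficients [1, -2817/280].


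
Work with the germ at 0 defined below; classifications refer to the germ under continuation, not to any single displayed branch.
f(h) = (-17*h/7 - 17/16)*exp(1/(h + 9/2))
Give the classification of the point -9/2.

The exponent 1/(h - (-9/2)) has a pole at -9/2, so exp(1/(h - (-9/2))) takes every nonzero value near it: an essential singularity (not a pole of any order).

The point is an essential singularity.


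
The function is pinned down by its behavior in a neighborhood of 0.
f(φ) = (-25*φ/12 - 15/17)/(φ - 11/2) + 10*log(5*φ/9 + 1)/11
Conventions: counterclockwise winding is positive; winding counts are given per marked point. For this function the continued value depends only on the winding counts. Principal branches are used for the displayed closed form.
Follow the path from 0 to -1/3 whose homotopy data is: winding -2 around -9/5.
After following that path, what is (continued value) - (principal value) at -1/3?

The rational part is single-valued and drops out of the difference; each branch term changes only by its own monodromy.
(10/11)*log(1 - φ/(-9/5)): each positive loop around -9/5 adds 2*pi*i to the log, so winding -2 contributes (10/11)*(-2)*2*pi*i = -(40/11)*pi*i.
Summing the contributions at φ = -1/3 gives -(40/11)*pi*i.

Continued minus principal equals -(40/11)*pi*i.


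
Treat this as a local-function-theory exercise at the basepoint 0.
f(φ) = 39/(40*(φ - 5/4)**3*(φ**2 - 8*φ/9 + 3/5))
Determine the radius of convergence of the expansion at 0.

The radius of convergence is (1/5)*sqrt(15).

Denominator factor (φ**2 - 8*φ/9 + 3/5): discriminant -652/405, complex-conjugate roots (4/9) + ((1/45)*sqrt(815))*i and (4/9) - ((1/45)*sqrt(815))*i; poles of order 1, moduli (1/5)*sqrt(15) and (1/5)*sqrt(15).
Denominator factor (φ - 5/4)^3: pole of order 3 at 5/4, modulus 5/4.
The radius of convergence is the smallest modulus among the singular points: (1/5)*sqrt(15).


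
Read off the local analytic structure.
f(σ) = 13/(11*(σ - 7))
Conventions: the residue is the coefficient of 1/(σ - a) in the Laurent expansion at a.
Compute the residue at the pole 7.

At the order-1 pole 7 set g(σ) = (σ - (7))*f(σ) = 13/11.
Simple pole: residue = g(a) at a = 7, which is 13/11.

The residue is 13/11.


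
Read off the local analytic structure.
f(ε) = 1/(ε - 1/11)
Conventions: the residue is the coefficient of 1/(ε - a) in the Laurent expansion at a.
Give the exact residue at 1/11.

The residue is 1.

At the order-1 pole 1/11 set g(ε) = (ε - (1/11))*f(ε) = 1.
Simple pole: residue = g(a) at a = 1/11, which is 1.


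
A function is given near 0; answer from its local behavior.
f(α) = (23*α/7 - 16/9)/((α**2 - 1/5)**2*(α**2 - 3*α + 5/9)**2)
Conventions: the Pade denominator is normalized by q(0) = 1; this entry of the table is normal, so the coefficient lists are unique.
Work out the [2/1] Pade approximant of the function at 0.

The Pade approximant has numerator coefficients [-144, -1098506043/3622045, -65919105081/36220450]; denominator coefficients [1, -7084359/1034870].

Taylor coefficients needed (expand at 0): a_0 = -144, a_1 = -45117/35, a_2 = -1862766/175, a_3 = -63759231/875.
Write the denominator as Q(α) = 1 + q1*α. Requiring Q*f - P = O(α^4) with deg P <= 2 kills the coefficients of α^3..α^3 in Q*f:
  α^3: a_3 + q1*a_2 = 0, i.e. -63759231/875 + (-1862766/175)*q1 = 0.
Solving this linear system: q1 = -7084359/1034870.
The numerator is Q*f truncated at degree 2: P0 = a_0 = -144; P1 = a_1 + q1*a_0 = -1098506043/3622045; P2 = a_2 + q1*a_1 = -65919105081/36220450.


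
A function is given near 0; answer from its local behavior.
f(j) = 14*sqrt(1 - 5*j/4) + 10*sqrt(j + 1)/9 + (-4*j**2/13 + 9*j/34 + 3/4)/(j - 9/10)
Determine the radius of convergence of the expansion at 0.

The radius of convergence is 4/5.

Denominator factor (j - 9/10): pole of order 1 at 9/10, modulus 9/10.
Branch term (10/9)*sqrt(1 - j/(-1)): its argument vanishes at j = -1, a square-root branch point, modulus 1.
Branch term (14)*sqrt(1 - j/(4/5)): its argument vanishes at j = 4/5, a square-root branch point, modulus 4/5.
The radius of convergence is the smallest modulus among the singular points: 4/5.


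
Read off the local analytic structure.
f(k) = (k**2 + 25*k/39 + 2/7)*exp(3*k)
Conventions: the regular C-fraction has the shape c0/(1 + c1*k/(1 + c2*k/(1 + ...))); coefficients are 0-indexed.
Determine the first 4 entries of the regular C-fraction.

The regular C-fraction coefficients are [2/7, -409/78, 77659/31902, -40527513/31762531].

Taylor coefficients (expand at 0): a_0 = 2/7, a_1 = 409/273, a_2 = 383/91, a_3 = 1305/182.
c0 = a_0 = 2/7. Peel one level at a time: if S = 1 + c*k/S' with S'(0) = 1, then c is the k-coefficient of S and S' = c*k/(S - 1).
S_1 = c0/f = 1 + (-409/78)*k + (77659/6084)*k^2 + ...; c1 = -409/78.
S_2 = c1*k/(S_1 - 1) = 1 + (77659/31902)*k + (1039167/334562)*k^2 + ...; c2 = 77659/31902.
S_3 = c2*k/(S_2 - 1) = 1 + (-40527513/31762531)*k + ...; c3 = -40527513/31762531.


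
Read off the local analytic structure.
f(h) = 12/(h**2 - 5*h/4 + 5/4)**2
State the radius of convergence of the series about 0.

Denominator factor (h**2 - 5*h/4 + 5/4)^2: discriminant -55/16, complex-conjugate roots (5/8) + ((1/8)*sqrt(55))*i and (5/8) - ((1/8)*sqrt(55))*i; poles of order 2, moduli (1/2)*sqrt(5) and (1/2)*sqrt(5).
The radius of convergence is the smallest modulus among the singular points: (1/2)*sqrt(5).

The radius of convergence is (1/2)*sqrt(5).


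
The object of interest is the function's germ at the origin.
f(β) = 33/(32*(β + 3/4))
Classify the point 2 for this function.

Denominator factors: β + 3/4 = 11/4 at β = 2 — none vanishes.
So the germ continues analytically to 2.

The point is a regular point.


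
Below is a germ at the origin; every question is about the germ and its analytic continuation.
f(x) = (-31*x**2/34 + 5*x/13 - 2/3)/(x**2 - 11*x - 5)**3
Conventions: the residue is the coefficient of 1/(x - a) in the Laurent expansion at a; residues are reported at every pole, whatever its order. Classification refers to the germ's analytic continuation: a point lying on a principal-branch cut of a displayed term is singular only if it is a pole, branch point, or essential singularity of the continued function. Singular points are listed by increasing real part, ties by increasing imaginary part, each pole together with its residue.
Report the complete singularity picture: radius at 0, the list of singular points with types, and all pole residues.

Radius of convergence at 0: -11/2 + (1/2)*sqrt(141).
At 11/2 - (1/2)*sqrt(141): a pole of order 3; residue (40891/1239023682)*sqrt(141).
At 11/2 + (1/2)*sqrt(141): a pole of order 3; residue -(40891/1239023682)*sqrt(141).


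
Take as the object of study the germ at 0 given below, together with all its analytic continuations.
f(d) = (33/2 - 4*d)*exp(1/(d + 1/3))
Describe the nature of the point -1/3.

The point is an essential singularity.

The exponent 1/(d - (-1/3)) has a pole at -1/3, so exp(1/(d - (-1/3))) takes every nonzero value near it: an essential singularity (not a pole of any order).


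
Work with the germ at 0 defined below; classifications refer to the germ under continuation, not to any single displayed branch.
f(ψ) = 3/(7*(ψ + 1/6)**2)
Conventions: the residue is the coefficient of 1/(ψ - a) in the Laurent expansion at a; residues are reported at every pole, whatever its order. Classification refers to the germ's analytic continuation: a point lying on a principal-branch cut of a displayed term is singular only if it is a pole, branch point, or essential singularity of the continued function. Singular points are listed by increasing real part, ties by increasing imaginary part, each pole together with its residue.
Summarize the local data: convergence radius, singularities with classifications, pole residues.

Radius of convergence at 0: 1/6.
At -1/6: a pole of order 2; residue 0.

Denominator factor (ψ + 1/6)^2: pole of order 2 at -1/6, modulus 1/6.
The radius of convergence is the smallest modulus among the singular points: 1/6.
At the order-2 pole -1/6 set g(ψ) = (ψ - (-1/6))^2*f(ψ) = 3/7.
Order-2 pole: residue = g'(a); g'(-1/6) = 0, so the residue is 0.


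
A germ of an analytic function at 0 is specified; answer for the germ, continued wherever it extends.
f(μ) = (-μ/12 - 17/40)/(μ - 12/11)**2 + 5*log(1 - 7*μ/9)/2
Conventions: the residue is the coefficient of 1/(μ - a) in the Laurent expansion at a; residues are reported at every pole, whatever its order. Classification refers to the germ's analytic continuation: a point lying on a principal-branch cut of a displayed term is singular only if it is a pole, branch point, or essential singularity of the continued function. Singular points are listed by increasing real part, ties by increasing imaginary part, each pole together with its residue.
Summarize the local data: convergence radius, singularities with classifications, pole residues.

Denominator factor (μ - 12/11)^2: pole of order 2 at 12/11, modulus 12/11.
Branch term (5/2)*log(1 - μ/(9/7)): its argument vanishes at μ = 9/7, a logarithmic branch point, modulus 9/7.
The radius of convergence is the smallest modulus among the singular points: 12/11.
The branch term is analytic at 12/11 and contributes nothing to the residue; only the rational part matters.
At the order-2 pole 12/11 set g(μ) = (μ - (12/11))^2*(rational part) = -μ/12 - 17/40.
Order-2 pole: residue = g'(a); g'(12/11) = -1/12, so the residue is -1/12.
List the singular points by increasing real part (a conjugate pair: the negative imaginary part first).

Radius of convergence at 0: 12/11.
At 12/11: a pole of order 2; residue -1/12.
At 9/7: a logarithmic branch point.


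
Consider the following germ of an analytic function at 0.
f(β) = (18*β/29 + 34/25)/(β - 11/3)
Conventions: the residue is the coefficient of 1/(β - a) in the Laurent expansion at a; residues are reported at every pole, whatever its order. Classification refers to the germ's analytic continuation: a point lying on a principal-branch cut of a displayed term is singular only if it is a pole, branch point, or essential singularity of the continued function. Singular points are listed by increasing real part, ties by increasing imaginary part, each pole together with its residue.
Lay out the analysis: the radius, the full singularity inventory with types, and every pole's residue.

Radius of convergence at 0: 11/3.
At 11/3: a pole of order 1; residue 2636/725.

Denominator factor (β - 11/3): pole of order 1 at 11/3, modulus 11/3.
The radius of convergence is the smallest modulus among the singular points: 11/3.
At the order-1 pole 11/3 set g(β) = (β - (11/3))*f(β) = 18*β/29 + 34/25.
Simple pole: residue = g(a) at a = 11/3, which is 2636/725.


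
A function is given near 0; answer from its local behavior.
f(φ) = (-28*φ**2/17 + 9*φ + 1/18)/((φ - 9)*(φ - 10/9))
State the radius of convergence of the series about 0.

Denominator factor (φ - 10/9): pole of order 1 at 10/9, modulus 10/9.
Denominator factor (φ - 9): pole of order 1 at 9, modulus 9.
The radius of convergence is the smallest modulus among the singular points: 10/9.

The radius of convergence is 10/9.


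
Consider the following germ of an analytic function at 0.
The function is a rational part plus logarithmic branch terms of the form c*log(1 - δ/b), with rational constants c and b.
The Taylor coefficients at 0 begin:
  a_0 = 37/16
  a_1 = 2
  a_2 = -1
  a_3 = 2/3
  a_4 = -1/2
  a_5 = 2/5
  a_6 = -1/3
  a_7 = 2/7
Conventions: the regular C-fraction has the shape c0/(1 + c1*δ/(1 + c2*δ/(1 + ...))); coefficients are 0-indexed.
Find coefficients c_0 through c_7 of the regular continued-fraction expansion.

Taylor coefficients (read off): a_0 = 37/16, a_1 = 2, a_2 = -1, a_3 = 2/3, a_4 = -1/2, a_5 = 2/5, a_6 = -1/3, a_7 = 2/7.
c0 = a_0 = 37/16. Peel one level at a time: if S = 1 + c*δ/S' with S'(0) = 1, then c is the δ-coefficient of S and S' = c*δ/(S - 1).
S_1 = c0/f = 1 + (-32/37)*δ + (1616/1369)*δ^2 + ...; c1 = -32/37.
S_2 = c1*δ/(S_1 - 1) = 1 + (101/74)*δ + (-1/12)*δ^2 + ...; c2 = 101/74.
S_3 = c2*δ/(S_2 - 1) = 1 + (37/606)*δ + (-4921/183618)*δ^2 + ...; c3 = 37/606.
S_4 = c3*δ/(S_3 - 1) = 1 + (133/303)*δ + (-1/15)*δ^2 + ...; c4 = 133/303.
S_5 = c4*δ/(S_4 - 1) = 1 + (101/665)*δ + (-46763/884450)*δ^2 + ...; c5 = 101/665.
S_6 = c5*δ/(S_5 - 1) = 1 + (463/1330)*δ + (-9/140)*δ^2 + ...; c6 = 463/1330.
S_7 = c6*δ/(S_6 - 1) = 1 + (171/926)*δ + ...; c7 = 171/926.

The regular C-fraction coefficients are [37/16, -32/37, 101/74, 37/606, 133/303, 101/665, 463/1330, 171/926].


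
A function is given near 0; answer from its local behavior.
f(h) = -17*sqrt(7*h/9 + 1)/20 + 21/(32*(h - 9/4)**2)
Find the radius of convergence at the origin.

The radius of convergence is 9/7.

Denominator factor (h - 9/4)^2: pole of order 2 at 9/4, modulus 9/4.
Branch term (-17/20)*sqrt(1 - h/(-9/7)): its argument vanishes at h = -9/7, a square-root branch point, modulus 9/7.
The radius of convergence is the smallest modulus among the singular points: 9/7.


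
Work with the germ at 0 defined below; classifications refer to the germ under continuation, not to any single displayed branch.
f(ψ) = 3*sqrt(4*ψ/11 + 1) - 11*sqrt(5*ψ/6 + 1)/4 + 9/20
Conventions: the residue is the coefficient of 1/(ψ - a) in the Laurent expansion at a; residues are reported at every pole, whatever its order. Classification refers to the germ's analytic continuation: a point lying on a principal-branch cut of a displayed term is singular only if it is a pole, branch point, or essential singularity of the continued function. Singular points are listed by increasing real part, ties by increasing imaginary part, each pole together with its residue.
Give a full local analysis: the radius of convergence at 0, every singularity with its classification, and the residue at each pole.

Radius of convergence at 0: 6/5.
At -11/4: an algebraic (square-root) branch point.
At -6/5: an algebraic (square-root) branch point.

Branch term (3)*sqrt(1 - ψ/(-11/4)): its argument vanishes at ψ = -11/4, a square-root branch point, modulus 11/4.
Branch term (-11/4)*sqrt(1 - ψ/(-6/5)): its argument vanishes at ψ = -6/5, a square-root branch point, modulus 6/5.
The radius of convergence is the smallest modulus among the singular points: 6/5.
List the singular points by increasing real part (a conjugate pair: the negative imaginary part first).
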